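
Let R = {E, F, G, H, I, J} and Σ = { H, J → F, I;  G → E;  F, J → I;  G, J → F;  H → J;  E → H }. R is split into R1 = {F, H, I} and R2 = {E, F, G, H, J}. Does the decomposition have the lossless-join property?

Yes

Common attributes: R1 ∩ R2 = {F, H}.
Closure of {F, H}: H → J applies, adding J; H, J → F, I applies, adding I. So (F, H)⁺ = {F, H, I, J}.
This closure contains every attribute of R1, so R1 ∩ R2 → R1. The join is lossless.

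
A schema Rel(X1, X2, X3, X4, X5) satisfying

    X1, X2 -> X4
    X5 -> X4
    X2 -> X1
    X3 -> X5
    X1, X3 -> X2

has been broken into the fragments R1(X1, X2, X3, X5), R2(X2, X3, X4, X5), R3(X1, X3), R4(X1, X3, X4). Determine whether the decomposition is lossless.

Yes

Chase test. Columns are X1, X2, X3, X4, X5; row i has aⱼ where attribute j ∈ Ri, else bᵢⱼ.
Initial tableau (one row per fragment):
  row 1: a1 a2 a3 b14 a5
  row 2: b21 a2 a3 a4 a5
  row 3: a1 b32 a3 b34 b35
  row 4: a1 b42 a3 a4 b45
Rows 1 and 2 agree on X5; apply X5→X4 and equate their X4 entries.
Rows 1 and 2 agree on X2; apply X2→X1 and equate their X1 entries.
Rows 1 and 3 agree on X3; apply X3→X5 and equate their X5 entries.
Rows 1 and 4 agree on X3; apply X3→X5 and equate their X5 entries.
Rows 1 and 3 agree on X1, X3; apply X1, X3→X2 and equate their X2 entries.
Rows 1 and 4 agree on X1, X3; apply X1, X3→X2 and equate their X2 entries.
Rows 1 and 3 agree on X1, X2; apply X1, X2→X4 and equate their X4 entries.
Row 1 is now all distinguished symbols — the join is lossless.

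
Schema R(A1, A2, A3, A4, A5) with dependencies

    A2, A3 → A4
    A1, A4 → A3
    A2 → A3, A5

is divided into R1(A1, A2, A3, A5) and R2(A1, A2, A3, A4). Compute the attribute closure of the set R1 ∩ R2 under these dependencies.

A1, A2, A3, A4, A5

R1 ∩ R2 = {A1, A2, A3}.
A2, A3 → A4 applies, adding A4
A2 → A3, A5 applies, adding A5
Closure: {A1, A2, A3, A4, A5}.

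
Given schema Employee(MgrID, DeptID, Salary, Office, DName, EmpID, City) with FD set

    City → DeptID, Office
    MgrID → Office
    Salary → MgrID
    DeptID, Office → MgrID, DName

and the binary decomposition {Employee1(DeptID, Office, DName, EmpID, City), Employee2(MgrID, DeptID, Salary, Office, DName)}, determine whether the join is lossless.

No

Common attributes: Employee1 ∩ Employee2 = {DeptID, Office, DName}.
Closure of {DeptID, Office, DName}: DeptID, Office → MgrID, DName applies, adding MgrID. So (DeptID, Office, DName)⁺ = {MgrID, DeptID, Office, DName}.
The closure contains neither all of Employee1 = {DeptID, Office, DName, EmpID, City} nor all of Employee2 = {MgrID, DeptID, Salary, Office, DName}, so the common attributes are not a superkey of either fragment. The join is lossy.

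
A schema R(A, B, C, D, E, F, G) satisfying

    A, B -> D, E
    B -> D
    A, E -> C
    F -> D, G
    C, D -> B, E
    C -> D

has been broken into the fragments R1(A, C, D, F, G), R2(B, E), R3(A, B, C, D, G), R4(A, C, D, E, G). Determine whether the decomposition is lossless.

Chase test. Columns are A, B, C, D, E, F, G; row i has aⱼ where attribute j ∈ Ri, else bᵢⱼ.
Initial tableau (one row per fragment):
  row 1: a1 b12 a3 a4 b15 a6 a7
  row 2: b21 a2 b23 b24 a5 b26 b27
  row 3: a1 a2 a3 a4 b35 b36 a7
  row 4: a1 b42 a3 a4 a5 b46 a7
Rows 2 and 3 agree on B; apply B→D and equate their D entries.
Rows 1 and 3 agree on C, D; apply C, D→B, E and equate their B, E entries.
Rows 1 and 4 agree on C, D; apply C, D→B, E and equate their B, E entries.
Row 1 is now all distinguished symbols — the join is lossless.

Yes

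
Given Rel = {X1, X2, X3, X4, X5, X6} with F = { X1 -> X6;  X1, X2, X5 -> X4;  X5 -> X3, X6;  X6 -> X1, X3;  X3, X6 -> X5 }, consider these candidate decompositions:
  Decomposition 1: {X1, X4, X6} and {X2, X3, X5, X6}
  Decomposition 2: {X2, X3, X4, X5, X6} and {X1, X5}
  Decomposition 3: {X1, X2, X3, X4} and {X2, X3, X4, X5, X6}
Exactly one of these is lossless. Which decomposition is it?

Decomposition 2

Decomposition 1: common = {X6}, closure = {X1, X3, X5, X6} → lossy.
Decomposition 2: common = {X5}, closure = {X1, X3, X5, X6} → lossless.
Decomposition 3: common = {X2, X3, X4}, closure = {X2, X3, X4} → lossy.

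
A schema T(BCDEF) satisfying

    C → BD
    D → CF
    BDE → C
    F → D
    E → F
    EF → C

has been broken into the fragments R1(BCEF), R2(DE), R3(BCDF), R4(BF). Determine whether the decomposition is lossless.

Chase test. Columns are BCDEF; row i has aⱼ where attribute j ∈ Ri, else bᵢⱼ.
Initial tableau (one row per fragment):
  row 1: a1 a2 b13 a4 a5
  row 2: b21 b22 a3 a4 b25
  row 3: a1 a2 a3 b34 a5
  row 4: a1 b42 b43 b44 a5
Rows 1 and 3 agree on C; apply C→BD and equate their BD entries.
Rows 1 and 2 agree on D; apply D→CF and equate their CF entries.
Rows 1 and 4 agree on F; apply F→D and equate their D entries.
Rows 1 and 2 agree on C; apply C→BD and equate their BD entries.
Rows 1 and 4 agree on D; apply D→CF and equate their CF entries.
Row 1 is now all distinguished symbols — the join is lossless.

Yes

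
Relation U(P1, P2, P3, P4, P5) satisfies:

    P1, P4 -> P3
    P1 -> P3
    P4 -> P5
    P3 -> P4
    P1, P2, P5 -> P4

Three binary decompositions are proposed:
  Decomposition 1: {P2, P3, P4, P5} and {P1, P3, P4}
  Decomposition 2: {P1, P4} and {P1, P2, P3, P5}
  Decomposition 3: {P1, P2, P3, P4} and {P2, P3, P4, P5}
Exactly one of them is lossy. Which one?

Decomposition 1

Decomposition 1: common = {P3, P4}, closure = {P3, P4, P5} → lossy.
Decomposition 2: common = {P1}, closure = {P1, P3, P4, P5} → lossless.
Decomposition 3: common = {P2, P3, P4}, closure = {P2, P3, P4, P5} → lossless.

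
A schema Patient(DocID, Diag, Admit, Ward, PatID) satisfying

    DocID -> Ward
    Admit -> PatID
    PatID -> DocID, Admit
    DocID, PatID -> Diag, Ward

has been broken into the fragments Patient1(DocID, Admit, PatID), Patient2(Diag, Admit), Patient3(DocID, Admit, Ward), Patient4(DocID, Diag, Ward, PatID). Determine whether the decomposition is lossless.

Chase test. Columns are DocID, Diag, Admit, Ward, PatID; row i has aⱼ where attribute j ∈ Patienti, else bᵢⱼ.
Initial tableau (one row per fragment):
  row 1: a1 b12 a3 b14 a5
  row 2: b21 a2 a3 b24 b25
  row 3: a1 b32 a3 a4 b35
  row 4: a1 a2 b43 a4 a5
Rows 1 and 3 agree on DocID; apply DocID→Ward and equate their Ward entries.
Rows 1 and 2 agree on Admit; apply Admit→PatID and equate their PatID entries.
Rows 1 and 3 agree on Admit; apply Admit→PatID and equate their PatID entries.
Rows 1 and 2 agree on PatID; apply PatID→DocID, Admit and equate their DocID, Admit entries.
Rows 1 and 4 agree on PatID; apply PatID→DocID, Admit and equate their DocID, Admit entries.
Rows 1 and 2 agree on DocID, PatID; apply DocID, PatID→Diag, Ward and equate their Diag, Ward entries.
Rows 1 and 3 agree on DocID, PatID; apply DocID, PatID→Diag, Ward and equate their Diag, Ward entries.
Row 1 is now all distinguished symbols — the join is lossless.

Yes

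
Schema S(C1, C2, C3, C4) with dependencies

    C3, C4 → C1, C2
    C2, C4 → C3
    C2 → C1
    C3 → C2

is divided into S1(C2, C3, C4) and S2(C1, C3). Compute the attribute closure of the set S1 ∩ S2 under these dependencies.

S1 ∩ S2 = {C3}.
C3 → C2 applies, adding C2
C2 → C1 applies, adding C1
Closure: {C1, C2, C3}.

C1, C2, C3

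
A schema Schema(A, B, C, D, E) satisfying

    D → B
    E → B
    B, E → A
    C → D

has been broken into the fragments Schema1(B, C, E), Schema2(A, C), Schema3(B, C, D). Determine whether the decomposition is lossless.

Chase test. Columns are A, B, C, D, E; row i has aⱼ where attribute j ∈ Schemai, else bᵢⱼ.
Initial tableau (one row per fragment):
  row 1: b11 a2 a3 b14 a5
  row 2: a1 b22 a3 b24 b25
  row 3: b31 a2 a3 a4 b35
Rows 1 and 2 agree on C; apply C→D and equate their D entries.
Rows 1 and 3 agree on C; apply C→D and equate their D entries.
Rows 1 and 2 agree on D; apply D→B and equate their B entries.
No row becomes fully distinguished — the join is lossy.

No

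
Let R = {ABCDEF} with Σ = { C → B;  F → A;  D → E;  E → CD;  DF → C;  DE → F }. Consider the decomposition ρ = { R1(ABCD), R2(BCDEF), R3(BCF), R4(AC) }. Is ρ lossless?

Chase test. Columns are ABCDEF; row i has aⱼ where attribute j ∈ Ri, else bᵢⱼ.
Initial tableau (one row per fragment):
  row 1: a1 a2 a3 a4 b15 b16
  row 2: b21 a2 a3 a4 a5 a6
  row 3: b31 a2 a3 b34 b35 a6
  row 4: a1 b42 a3 b44 b45 b46
Rows 1 and 4 agree on C; apply C→B and equate their B entries.
Rows 2 and 3 agree on F; apply F→A and equate their A entries.
Rows 1 and 2 agree on D; apply D→E and equate their E entries.
Rows 1 and 2 agree on DE; apply DE→F and equate their F entries.
Rows 1 and 2 agree on F; apply F→A and equate their A entries.
Row 1 is now all distinguished symbols — the join is lossless.

Yes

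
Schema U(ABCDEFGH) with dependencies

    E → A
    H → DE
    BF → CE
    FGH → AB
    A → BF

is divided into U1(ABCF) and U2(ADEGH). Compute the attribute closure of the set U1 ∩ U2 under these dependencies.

ABCEF

U1 ∩ U2 = {A}.
A → BF applies, adding BF
BF → CE applies, adding CE
Closure: {ABCEF}.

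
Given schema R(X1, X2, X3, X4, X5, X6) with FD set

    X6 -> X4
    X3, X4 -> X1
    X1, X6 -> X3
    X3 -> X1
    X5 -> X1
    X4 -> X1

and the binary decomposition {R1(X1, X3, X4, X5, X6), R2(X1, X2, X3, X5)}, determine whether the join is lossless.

No

Common attributes: R1 ∩ R2 = {X1, X3, X5}.
No dependency enlarges {X1, X3, X5}, so (X1, X3, X5)⁺ = {X1, X3, X5}.
The closure contains neither all of R1 = {X1, X3, X4, X5, X6} nor all of R2 = {X1, X2, X3, X5}, so the common attributes are not a superkey of either fragment. The join is lossy.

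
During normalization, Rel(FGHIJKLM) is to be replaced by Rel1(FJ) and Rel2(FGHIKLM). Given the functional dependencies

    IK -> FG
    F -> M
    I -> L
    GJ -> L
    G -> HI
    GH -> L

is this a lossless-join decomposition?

No

Common attributes: Rel1 ∩ Rel2 = {F}.
Closure of {F}: F → M applies, adding M. So (F)⁺ = {FM}.
The closure contains neither all of Rel1 = {FJ} nor all of Rel2 = {FGHIKLM}, so the common attributes are not a superkey of either fragment. The join is lossy.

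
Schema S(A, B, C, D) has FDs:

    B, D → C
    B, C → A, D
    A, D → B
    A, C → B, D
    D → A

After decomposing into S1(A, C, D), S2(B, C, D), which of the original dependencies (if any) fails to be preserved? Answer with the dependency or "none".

B, D → C lies within S2.
B, C → A, D: restricted closure across fragments reaches A, D.
A, D → B: restricted closure across fragments reaches B.
A, C → B, D: restricted closure across fragments reaches B, D.
D → A lies within S1.
Every dependency is enforceable on the fragments, so the decomposition is dependency-preserving.

none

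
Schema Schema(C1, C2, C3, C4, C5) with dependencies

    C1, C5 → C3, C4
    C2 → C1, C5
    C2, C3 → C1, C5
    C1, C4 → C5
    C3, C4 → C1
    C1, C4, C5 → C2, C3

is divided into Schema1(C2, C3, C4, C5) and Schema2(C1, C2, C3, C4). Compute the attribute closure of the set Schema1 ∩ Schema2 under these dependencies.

Schema1 ∩ Schema2 = {C2, C3, C4}.
C2 → C1, C5 applies, adding C1, C5
Closure: {C1, C2, C3, C4, C5}.

C1, C2, C3, C4, C5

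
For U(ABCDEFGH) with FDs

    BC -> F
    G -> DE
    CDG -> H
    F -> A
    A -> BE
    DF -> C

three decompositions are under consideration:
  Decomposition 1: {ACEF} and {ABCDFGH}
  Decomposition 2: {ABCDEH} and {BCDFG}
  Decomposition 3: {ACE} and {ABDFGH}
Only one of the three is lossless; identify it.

Decomposition 1

Decomposition 1: common = {ACF}, closure = {ABCEF} → lossless.
Decomposition 2: common = {BCD}, closure = {ABCDEF} → lossy.
Decomposition 3: common = {A}, closure = {ABE} → lossy.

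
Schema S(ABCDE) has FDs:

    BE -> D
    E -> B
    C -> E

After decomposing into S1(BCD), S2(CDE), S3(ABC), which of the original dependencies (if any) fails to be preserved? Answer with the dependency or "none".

Check E → B: no single fragment contains all of {BE}, and the restricted closure of {E} across the fragments never reaches {B}.
BE → D is preserved.
C → E is preserved.

E -> B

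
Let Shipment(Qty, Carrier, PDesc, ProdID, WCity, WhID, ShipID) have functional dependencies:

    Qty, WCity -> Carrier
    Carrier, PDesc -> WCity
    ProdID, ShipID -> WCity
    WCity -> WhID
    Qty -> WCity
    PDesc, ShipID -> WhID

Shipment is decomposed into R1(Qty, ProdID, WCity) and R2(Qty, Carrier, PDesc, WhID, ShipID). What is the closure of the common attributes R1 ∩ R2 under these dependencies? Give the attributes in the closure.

Qty, Carrier, WCity, WhID

R1 ∩ R2 = {Qty}.
Qty → WCity applies, adding WCity
Qty, WCity → Carrier applies, adding Carrier
WCity → WhID applies, adding WhID
Closure: {Qty, Carrier, WCity, WhID}.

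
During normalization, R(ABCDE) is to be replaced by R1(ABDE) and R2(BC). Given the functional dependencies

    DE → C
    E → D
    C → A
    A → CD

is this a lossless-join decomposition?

No

Common attributes: R1 ∩ R2 = {B}.
No dependency enlarges {B}, so (B)⁺ = {B}.
The closure contains neither all of R1 = {ABDE} nor all of R2 = {BC}, so the common attributes are not a superkey of either fragment. The join is lossy.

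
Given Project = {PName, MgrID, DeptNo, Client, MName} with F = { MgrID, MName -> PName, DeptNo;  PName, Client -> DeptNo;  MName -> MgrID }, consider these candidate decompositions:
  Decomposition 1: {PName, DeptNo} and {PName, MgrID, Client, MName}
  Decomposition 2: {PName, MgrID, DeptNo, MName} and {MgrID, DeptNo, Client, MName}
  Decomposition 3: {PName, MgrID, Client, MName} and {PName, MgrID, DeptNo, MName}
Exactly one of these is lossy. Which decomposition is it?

Decomposition 1: common = {PName}, closure = {PName} → lossy.
Decomposition 2: common = {MgrID, DeptNo, MName}, closure = {PName, MgrID, DeptNo, MName} → lossless.
Decomposition 3: common = {PName, MgrID, MName}, closure = {PName, MgrID, DeptNo, MName} → lossless.

Decomposition 1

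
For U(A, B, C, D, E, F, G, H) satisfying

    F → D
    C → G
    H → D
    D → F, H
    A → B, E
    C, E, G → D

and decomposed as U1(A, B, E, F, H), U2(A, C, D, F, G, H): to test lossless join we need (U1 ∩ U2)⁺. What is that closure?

A, B, D, E, F, H

U1 ∩ U2 = {A, F, H}.
F → D applies, adding D
A → B, E applies, adding B, E
Closure: {A, B, D, E, F, H}.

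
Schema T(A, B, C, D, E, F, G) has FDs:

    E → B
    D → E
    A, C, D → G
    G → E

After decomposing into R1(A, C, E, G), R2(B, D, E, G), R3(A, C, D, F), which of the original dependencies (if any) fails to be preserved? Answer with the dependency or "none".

Check A, C, D → G: no single fragment contains all of {A, C, D, G}, and the restricted closure of {A, C, D} across the fragments never reaches {G}.
E → B is preserved.
D → E is preserved.
G → E is preserved.

A, C, D → G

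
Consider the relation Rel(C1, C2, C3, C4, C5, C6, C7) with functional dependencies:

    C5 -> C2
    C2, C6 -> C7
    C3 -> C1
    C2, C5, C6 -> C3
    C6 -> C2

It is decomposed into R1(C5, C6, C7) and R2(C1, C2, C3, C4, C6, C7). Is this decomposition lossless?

Common attributes: R1 ∩ R2 = {C6, C7}.
Closure of {C6, C7}: C6 → C2 applies, adding C2. So (C6, C7)⁺ = {C2, C6, C7}.
The closure contains neither all of R1 = {C5, C6, C7} nor all of R2 = {C1, C2, C3, C4, C6, C7}, so the common attributes are not a superkey of either fragment. The join is lossy.

No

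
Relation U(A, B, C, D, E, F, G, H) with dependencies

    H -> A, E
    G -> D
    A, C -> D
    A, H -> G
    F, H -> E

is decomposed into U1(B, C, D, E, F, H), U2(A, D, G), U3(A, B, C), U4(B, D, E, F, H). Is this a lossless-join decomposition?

No

Chase test. Columns are A, B, C, D, E, F, G, H; row i has aⱼ where attribute j ∈ Ui, else bᵢⱼ.
Initial tableau (one row per fragment):
  row 1: b11 a2 a3 a4 a5 a6 b17 a8
  row 2: a1 b22 b23 a4 b25 b26 a7 b28
  row 3: a1 a2 a3 b34 b35 b36 b37 b38
  row 4: b41 a2 b43 a4 a5 a6 b47 a8
Rows 1 and 4 agree on H; apply H→A, E and equate their A, E entries.
Rows 1 and 4 agree on A, H; apply A, H→G and equate their G entries.
No row becomes fully distinguished — the join is lossy.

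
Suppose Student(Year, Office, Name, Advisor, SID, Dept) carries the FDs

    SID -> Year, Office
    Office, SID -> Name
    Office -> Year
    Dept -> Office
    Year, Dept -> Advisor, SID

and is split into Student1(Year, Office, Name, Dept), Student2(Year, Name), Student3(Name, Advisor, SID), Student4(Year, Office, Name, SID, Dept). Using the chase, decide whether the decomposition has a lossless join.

Chase test. Columns are Year, Office, Name, Advisor, SID, Dept; row i has aⱼ where attribute j ∈ Studenti, else bᵢⱼ.
Initial tableau (one row per fragment):
  row 1: a1 a2 a3 b14 b15 a6
  row 2: a1 b22 a3 b24 b25 b26
  row 3: b31 b32 a3 a4 a5 b36
  row 4: a1 a2 a3 b44 a5 a6
Rows 3 and 4 agree on SID; apply SID→Year, Office and equate their Year, Office entries.
Rows 1 and 4 agree on Year, Dept; apply Year, Dept→Advisor, SID and equate their Advisor, SID entries.
No row becomes fully distinguished — the join is lossy.

No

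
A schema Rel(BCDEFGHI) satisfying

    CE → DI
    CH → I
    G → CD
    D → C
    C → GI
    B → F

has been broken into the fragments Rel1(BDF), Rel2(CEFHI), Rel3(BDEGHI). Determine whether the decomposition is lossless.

Chase test. Columns are BCDEFGHI; row i has aⱼ where attribute j ∈ Reli, else bᵢⱼ.
Initial tableau (one row per fragment):
  row 1: a1 b12 a3 b14 a5 b16 b17 b18
  row 2: b21 a2 b23 a4 a5 b26 a7 a8
  row 3: a1 b32 a3 a4 b35 a6 a7 a8
Rows 1 and 3 agree on D; apply D→C and equate their C entries.
Rows 1 and 3 agree on C; apply C→GI and equate their GI entries.
Rows 1 and 3 agree on B; apply B→F and equate their F entries.
No row becomes fully distinguished — the join is lossy.

No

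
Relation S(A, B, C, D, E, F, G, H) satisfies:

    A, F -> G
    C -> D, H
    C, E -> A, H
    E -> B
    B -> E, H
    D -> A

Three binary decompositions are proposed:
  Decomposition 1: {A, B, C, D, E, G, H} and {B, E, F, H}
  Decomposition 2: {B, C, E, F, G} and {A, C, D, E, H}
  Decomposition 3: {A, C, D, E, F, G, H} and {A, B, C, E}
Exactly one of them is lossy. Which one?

Decomposition 1: common = {B, E, H}, closure = {B, E, H} → lossy.
Decomposition 2: common = {C, E}, closure = {A, B, C, D, E, H} → lossless.
Decomposition 3: common = {A, C, E}, closure = {A, B, C, D, E, H} → lossless.

Decomposition 1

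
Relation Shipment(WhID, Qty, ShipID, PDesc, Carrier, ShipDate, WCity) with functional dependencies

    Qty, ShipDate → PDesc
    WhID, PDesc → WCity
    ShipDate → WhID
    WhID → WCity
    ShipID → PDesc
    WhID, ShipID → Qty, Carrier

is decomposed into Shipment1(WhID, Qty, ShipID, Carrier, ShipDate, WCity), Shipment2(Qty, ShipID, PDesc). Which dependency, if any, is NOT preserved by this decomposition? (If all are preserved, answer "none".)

Qty, ShipDate → PDesc

Check Qty, ShipDate → PDesc: no single fragment contains all of {Qty, PDesc, ShipDate}, and the restricted closure of {Qty, ShipDate} across the fragments never reaches {PDesc}.
WhID, PDesc → WCity is preserved.
ShipDate → WhID is preserved.
WhID → WCity is preserved.
ShipID → PDesc is preserved.
WhID, ShipID → Qty, Carrier is preserved.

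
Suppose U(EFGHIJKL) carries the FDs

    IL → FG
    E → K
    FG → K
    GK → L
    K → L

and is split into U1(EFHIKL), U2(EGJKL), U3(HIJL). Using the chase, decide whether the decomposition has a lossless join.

No

Chase test. Columns are EFGHIJKL; row i has aⱼ where attribute j ∈ Ui, else bᵢⱼ.
Initial tableau (one row per fragment):
  row 1: a1 a2 b13 a4 a5 b16 a7 a8
  row 2: a1 b22 a3 b24 b25 a6 a7 a8
  row 3: b31 b32 b33 a4 a5 a6 b37 a8
Rows 1 and 3 agree on IL; apply IL→FG and equate their FG entries.
Rows 1 and 3 agree on FG; apply FG→K and equate their K entries.
No row becomes fully distinguished — the join is lossy.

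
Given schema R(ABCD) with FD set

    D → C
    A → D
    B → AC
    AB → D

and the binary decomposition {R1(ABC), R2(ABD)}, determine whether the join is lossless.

Common attributes: R1 ∩ R2 = {AB}.
Closure of {AB}: A → D applies, adding D; B → AC applies, adding C. So (AB)⁺ = {ABCD}.
This closure contains every attribute of R1, so R1 ∩ R2 → R1. The join is lossless.

Yes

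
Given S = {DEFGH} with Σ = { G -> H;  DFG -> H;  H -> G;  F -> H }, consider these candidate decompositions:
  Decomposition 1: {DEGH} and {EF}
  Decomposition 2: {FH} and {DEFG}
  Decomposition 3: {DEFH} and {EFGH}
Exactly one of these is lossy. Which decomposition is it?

Decomposition 1: common = {E}, closure = {E} → lossy.
Decomposition 2: common = {F}, closure = {FGH} → lossless.
Decomposition 3: common = {EFH}, closure = {EFGH} → lossless.

Decomposition 1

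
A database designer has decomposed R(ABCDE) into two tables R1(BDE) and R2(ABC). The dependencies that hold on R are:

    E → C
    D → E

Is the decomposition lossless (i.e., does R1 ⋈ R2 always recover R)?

No

Common attributes: R1 ∩ R2 = {B}.
No dependency enlarges {B}, so (B)⁺ = {B}.
The closure contains neither all of R1 = {BDE} nor all of R2 = {ABC}, so the common attributes are not a superkey of either fragment. The join is lossy.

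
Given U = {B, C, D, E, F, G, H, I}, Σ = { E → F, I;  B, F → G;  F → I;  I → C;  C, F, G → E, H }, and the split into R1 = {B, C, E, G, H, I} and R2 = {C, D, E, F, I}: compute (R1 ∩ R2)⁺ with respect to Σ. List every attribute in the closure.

C, E, F, I

R1 ∩ R2 = {C, E, I}.
E → F, I applies, adding F
Closure: {C, E, F, I}.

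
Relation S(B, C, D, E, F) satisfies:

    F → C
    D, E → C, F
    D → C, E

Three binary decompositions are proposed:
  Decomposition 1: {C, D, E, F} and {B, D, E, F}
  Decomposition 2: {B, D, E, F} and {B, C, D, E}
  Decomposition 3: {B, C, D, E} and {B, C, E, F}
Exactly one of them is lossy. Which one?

Decomposition 1: common = {D, E, F}, closure = {C, D, E, F} → lossless.
Decomposition 2: common = {B, D, E}, closure = {B, C, D, E, F} → lossless.
Decomposition 3: common = {B, C, E}, closure = {B, C, E} → lossy.

Decomposition 3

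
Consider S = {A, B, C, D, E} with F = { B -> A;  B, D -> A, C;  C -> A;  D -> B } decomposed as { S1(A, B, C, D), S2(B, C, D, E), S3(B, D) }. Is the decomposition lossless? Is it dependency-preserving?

lossless and dependency-preserving

Lossless test (chase): Rows 1 and 2 agree on B; apply B→A and equate their A entries. Rows 1 and 3 agree on B; apply B→A and equate their A entries. Rows 1 and 3 agree on B, D; apply B, D→A, C and equate their A, C entries. Row 2 is now all distinguished symbols — the join is lossless.
Dependency preservation: every FD's attributes lie within a single fragment, so each can be enforced locally — preserved.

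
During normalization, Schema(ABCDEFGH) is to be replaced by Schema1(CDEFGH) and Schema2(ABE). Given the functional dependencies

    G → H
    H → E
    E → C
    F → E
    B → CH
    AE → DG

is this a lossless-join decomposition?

Common attributes: Schema1 ∩ Schema2 = {E}.
Closure of {E}: E → C applies, adding C. So (E)⁺ = {CE}.
The closure contains neither all of Schema1 = {CDEFGH} nor all of Schema2 = {ABE}, so the common attributes are not a superkey of either fragment. The join is lossy.

No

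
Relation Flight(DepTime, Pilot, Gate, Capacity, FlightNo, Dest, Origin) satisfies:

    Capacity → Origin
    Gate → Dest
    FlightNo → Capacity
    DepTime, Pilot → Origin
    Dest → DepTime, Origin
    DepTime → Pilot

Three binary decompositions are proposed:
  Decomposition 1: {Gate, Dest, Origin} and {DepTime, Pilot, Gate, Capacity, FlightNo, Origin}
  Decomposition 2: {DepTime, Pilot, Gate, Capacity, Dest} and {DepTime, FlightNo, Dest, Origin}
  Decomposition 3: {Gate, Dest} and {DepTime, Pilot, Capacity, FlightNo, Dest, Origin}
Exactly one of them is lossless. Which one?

Decomposition 1

Decomposition 1: common = {Gate, Origin}, closure = {DepTime, Pilot, Gate, Dest, Origin} → lossless.
Decomposition 2: common = {DepTime, Dest}, closure = {DepTime, Pilot, Dest, Origin} → lossy.
Decomposition 3: common = {Dest}, closure = {DepTime, Pilot, Dest, Origin} → lossy.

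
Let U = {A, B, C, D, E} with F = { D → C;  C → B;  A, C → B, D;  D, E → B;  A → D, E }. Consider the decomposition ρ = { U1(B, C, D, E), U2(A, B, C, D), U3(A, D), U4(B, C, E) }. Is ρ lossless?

No

Chase test. Columns are A, B, C, D, E; row i has aⱼ where attribute j ∈ Ui, else bᵢⱼ.
Initial tableau (one row per fragment):
  row 1: b11 a2 a3 a4 a5
  row 2: a1 a2 a3 a4 b25
  row 3: a1 b32 b33 a4 b35
  row 4: b41 a2 a3 b44 a5
Rows 1 and 3 agree on D; apply D→C and equate their C entries.
Rows 1 and 3 agree on C; apply C→B and equate their B entries.
Rows 2 and 3 agree on A; apply A→D, E and equate their D, E entries.
No row becomes fully distinguished — the join is lossy.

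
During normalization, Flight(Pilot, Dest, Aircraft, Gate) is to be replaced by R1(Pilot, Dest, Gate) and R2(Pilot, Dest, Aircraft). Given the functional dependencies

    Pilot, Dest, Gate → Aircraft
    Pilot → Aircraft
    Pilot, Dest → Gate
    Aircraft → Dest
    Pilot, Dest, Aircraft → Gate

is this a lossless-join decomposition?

Common attributes: R1 ∩ R2 = {Pilot, Dest}.
Closure of {Pilot, Dest}: Pilot → Aircraft applies, adding Aircraft; Pilot, Dest → Gate applies, adding Gate. So (Pilot, Dest)⁺ = {Pilot, Dest, Aircraft, Gate}.
This closure contains every attribute of R1, so R1 ∩ R2 → R1. The join is lossless.

Yes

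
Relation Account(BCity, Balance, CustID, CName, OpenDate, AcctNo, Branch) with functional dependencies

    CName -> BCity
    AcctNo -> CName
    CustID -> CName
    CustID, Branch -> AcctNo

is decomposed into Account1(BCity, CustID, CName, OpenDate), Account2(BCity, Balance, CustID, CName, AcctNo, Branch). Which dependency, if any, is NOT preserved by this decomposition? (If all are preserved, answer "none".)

none

CName → BCity lies within Account1.
AcctNo → CName lies within Account2.
CustID → CName lies within Account1.
CustID, Branch → AcctNo lies within Account2.
Every dependency is enforceable on the fragments, so the decomposition is dependency-preserving.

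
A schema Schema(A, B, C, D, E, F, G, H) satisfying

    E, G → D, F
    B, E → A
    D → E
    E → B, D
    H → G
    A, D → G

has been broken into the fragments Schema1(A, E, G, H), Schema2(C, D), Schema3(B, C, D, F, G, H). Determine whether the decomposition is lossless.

Chase test. Columns are A, B, C, D, E, F, G, H; row i has aⱼ where attribute j ∈ Schemai, else bᵢⱼ.
Initial tableau (one row per fragment):
  row 1: a1 b12 b13 b14 a5 b16 a7 a8
  row 2: b21 b22 a3 a4 b25 b26 b27 b28
  row 3: b31 a2 a3 a4 b35 a6 a7 a8
Rows 2 and 3 agree on D; apply D→E and equate their E entries.
Rows 2 and 3 agree on E; apply E→B, D and equate their B, D entries.
Rows 2 and 3 agree on B, E; apply B, E→A and equate their A entries.
Rows 2 and 3 agree on A, D; apply A, D→G and equate their G entries.
Rows 2 and 3 agree on E, G; apply E, G→D, F and equate their D, F entries.
No row becomes fully distinguished — the join is lossy.

No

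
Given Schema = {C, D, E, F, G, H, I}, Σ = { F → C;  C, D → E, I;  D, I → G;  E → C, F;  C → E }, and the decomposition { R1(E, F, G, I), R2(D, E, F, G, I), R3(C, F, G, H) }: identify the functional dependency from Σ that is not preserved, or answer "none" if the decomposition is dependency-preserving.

none

F → C lies within R3.
C, D → E, I: restricted closure across fragments reaches E, I.
D, I → G lies within R2.
E → C, F: restricted closure across fragments reaches C, F.
C → E: restricted closure across fragments reaches E.
Every dependency is enforceable on the fragments, so the decomposition is dependency-preserving.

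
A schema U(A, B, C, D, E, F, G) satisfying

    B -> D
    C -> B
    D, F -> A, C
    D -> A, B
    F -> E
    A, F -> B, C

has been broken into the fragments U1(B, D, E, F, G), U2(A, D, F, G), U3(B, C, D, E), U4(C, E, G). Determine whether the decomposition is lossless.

No

Chase test. Columns are A, B, C, D, E, F, G; row i has aⱼ where attribute j ∈ Ui, else bᵢⱼ.
Initial tableau (one row per fragment):
  row 1: b11 a2 b13 a4 a5 a6 a7
  row 2: a1 b22 b23 a4 b25 a6 a7
  row 3: b31 a2 a3 a4 a5 b36 b37
  row 4: b41 b42 a3 b44 a5 b46 a7
Rows 3 and 4 agree on C; apply C→B and equate their B entries.
Rows 1 and 2 agree on D, F; apply D, F→A, C and equate their A, C entries.
Rows 1 and 2 agree on D; apply D→A, B and equate their A, B entries.
Rows 1 and 3 agree on D; apply D→A, B and equate their A, B entries.
Rows 1 and 2 agree on F; apply F→E and equate their E entries.
Rows 1 and 4 agree on B; apply B→D and equate their D entries.
Rows 1 and 4 agree on D; apply D→A, B and equate their A, B entries.
No row becomes fully distinguished — the join is lossy.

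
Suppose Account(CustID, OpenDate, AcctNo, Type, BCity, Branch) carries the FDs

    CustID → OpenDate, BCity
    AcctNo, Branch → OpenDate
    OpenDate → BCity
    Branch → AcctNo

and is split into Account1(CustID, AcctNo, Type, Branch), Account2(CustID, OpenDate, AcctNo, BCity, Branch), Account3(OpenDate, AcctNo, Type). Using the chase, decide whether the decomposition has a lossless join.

Chase test. Columns are CustID, OpenDate, AcctNo, Type, BCity, Branch; row i has aⱼ where attribute j ∈ Accounti, else bᵢⱼ.
Initial tableau (one row per fragment):
  row 1: a1 b12 a3 a4 b15 a6
  row 2: a1 a2 a3 b24 a5 a6
  row 3: b31 a2 a3 a4 b35 b36
Rows 1 and 2 agree on CustID; apply CustID→OpenDate, BCity and equate their OpenDate, BCity entries.
Rows 1 and 3 agree on OpenDate; apply OpenDate→BCity and equate their BCity entries.
Row 1 is now all distinguished symbols — the join is lossless.

Yes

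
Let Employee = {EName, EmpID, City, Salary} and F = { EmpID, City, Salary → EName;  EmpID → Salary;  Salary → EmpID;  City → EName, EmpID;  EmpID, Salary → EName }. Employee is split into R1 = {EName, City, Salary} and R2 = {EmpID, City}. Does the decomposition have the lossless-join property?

Common attributes: R1 ∩ R2 = {City}.
Closure of {City}: City → EName, EmpID applies, adding EName, EmpID; EmpID → Salary applies, adding Salary. So (City)⁺ = {EName, EmpID, City, Salary}.
This closure contains every attribute of R1, so R1 ∩ R2 → R1. The join is lossless.

Yes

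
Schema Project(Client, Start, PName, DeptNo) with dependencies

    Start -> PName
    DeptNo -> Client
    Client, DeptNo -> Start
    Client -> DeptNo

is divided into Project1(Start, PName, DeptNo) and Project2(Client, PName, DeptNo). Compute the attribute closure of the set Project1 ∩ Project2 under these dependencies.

Client, Start, PName, DeptNo

Project1 ∩ Project2 = {PName, DeptNo}.
DeptNo → Client applies, adding Client
Client, DeptNo → Start applies, adding Start
Closure: {Client, Start, PName, DeptNo}.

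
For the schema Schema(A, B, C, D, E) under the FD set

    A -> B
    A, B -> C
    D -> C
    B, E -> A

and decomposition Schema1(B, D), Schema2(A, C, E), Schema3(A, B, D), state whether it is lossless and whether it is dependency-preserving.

lossy and not dependency-preserving

Lossless test (chase): Rows 2 and 3 agree on A; apply A→B and equate their B entries. Rows 2 and 3 agree on A, B; apply A, B→C and equate their C entries. Rows 1 and 3 agree on D; apply D→C and equate their C entries. No row becomes fully distinguished — the join is lossy.
Dependency preservation: the restricted closure of {D} across the fragments never reaches {C}, so D → C cannot be enforced without a join — not preserved.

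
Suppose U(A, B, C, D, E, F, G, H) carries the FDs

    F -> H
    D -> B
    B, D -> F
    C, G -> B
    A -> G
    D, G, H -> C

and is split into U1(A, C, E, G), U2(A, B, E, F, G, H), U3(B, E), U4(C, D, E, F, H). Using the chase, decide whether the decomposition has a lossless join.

Chase test. Columns are A, B, C, D, E, F, G, H; row i has aⱼ where attribute j ∈ Ui, else bᵢⱼ.
Initial tableau (one row per fragment):
  row 1: a1 b12 a3 b14 a5 b16 a7 b18
  row 2: a1 a2 b23 b24 a5 a6 a7 a8
  row 3: b31 a2 b33 b34 a5 b36 b37 b38
  row 4: b41 b42 a3 a4 a5 a6 b47 a8
No row becomes fully distinguished — the join is lossy.

No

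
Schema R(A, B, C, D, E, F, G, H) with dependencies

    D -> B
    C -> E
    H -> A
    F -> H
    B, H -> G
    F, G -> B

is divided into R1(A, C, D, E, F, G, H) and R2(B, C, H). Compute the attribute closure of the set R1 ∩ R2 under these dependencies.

R1 ∩ R2 = {C, H}.
C → E applies, adding E
H → A applies, adding A
Closure: {A, C, E, H}.

A, C, E, H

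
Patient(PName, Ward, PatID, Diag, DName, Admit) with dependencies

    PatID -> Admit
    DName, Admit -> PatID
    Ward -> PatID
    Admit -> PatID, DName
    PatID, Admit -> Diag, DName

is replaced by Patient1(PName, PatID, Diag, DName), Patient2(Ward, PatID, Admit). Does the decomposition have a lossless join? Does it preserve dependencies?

lossy but dependency-preserving

Lossless test: (PatID)⁺ = {PatID, Diag, DName, Admit}, which is a superkey of neither fragment — lossy.
Dependency preservation: DName, Admit → PatID; Admit → PatID, DName; PatID, Admit → Diag, DName are not contained in any single fragment, but the restricted closure of each left-hand side across the fragments still reaches the right-hand side; the remaining FDs each lie inside some fragment. All dependencies are preserved.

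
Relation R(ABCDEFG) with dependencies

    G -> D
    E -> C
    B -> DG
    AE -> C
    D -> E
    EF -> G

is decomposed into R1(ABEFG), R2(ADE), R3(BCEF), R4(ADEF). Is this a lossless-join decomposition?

Yes

Chase test. Columns are ABCDEFG; row i has aⱼ where attribute j ∈ Ri, else bᵢⱼ.
Initial tableau (one row per fragment):
  row 1: a1 a2 b13 b14 a5 a6 a7
  row 2: a1 b22 b23 a4 a5 b26 b27
  row 3: b31 a2 a3 b34 a5 a6 b37
  row 4: a1 b42 b43 a4 a5 a6 b47
Rows 1 and 2 agree on E; apply E→C and equate their C entries.
Rows 1 and 3 agree on E; apply E→C and equate their C entries.
Rows 1 and 4 agree on E; apply E→C and equate their C entries.
Rows 1 and 3 agree on B; apply B→DG and equate their DG entries.
Rows 1 and 4 agree on EF; apply EF→G and equate their G entries.
Rows 1 and 4 agree on G; apply G→D and equate their D entries.
Row 1 is now all distinguished symbols — the join is lossless.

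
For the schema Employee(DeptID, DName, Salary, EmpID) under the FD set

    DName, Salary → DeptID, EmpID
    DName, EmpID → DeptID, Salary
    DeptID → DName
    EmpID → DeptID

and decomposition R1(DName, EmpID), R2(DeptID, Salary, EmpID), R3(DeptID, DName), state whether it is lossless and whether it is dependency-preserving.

lossless but not dependency-preserving

Lossless test (chase): Rows 2 and 3 agree on DeptID; apply DeptID→DName and equate their DName entries. Rows 1 and 2 agree on EmpID; apply EmpID→DeptID and equate their DeptID entries. Rows 1 and 2 agree on DName, EmpID; apply DName, EmpID→DeptID, Salary and equate their DeptID, Salary entries. Row 1 is now all distinguished symbols — the join is lossless.
Dependency preservation: the restricted closure of {DName, Salary} across the fragments never reaches {DeptID, EmpID}, so DName, Salary → DeptID, EmpID cannot be enforced without a join — not preserved.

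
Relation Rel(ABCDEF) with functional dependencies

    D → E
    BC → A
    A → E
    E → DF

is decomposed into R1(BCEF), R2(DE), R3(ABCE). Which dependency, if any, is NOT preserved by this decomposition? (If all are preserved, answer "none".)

D → E lies within R2.
BC → A lies within R3.
A → E lies within R3.
E → DF: restricted closure across fragments reaches DF.
Every dependency is enforceable on the fragments, so the decomposition is dependency-preserving.

none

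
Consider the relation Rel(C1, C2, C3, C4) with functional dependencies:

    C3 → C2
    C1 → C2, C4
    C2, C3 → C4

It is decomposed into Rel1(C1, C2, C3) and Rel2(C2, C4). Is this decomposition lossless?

No

Common attributes: Rel1 ∩ Rel2 = {C2}.
No dependency enlarges {C2}, so (C2)⁺ = {C2}.
The closure contains neither all of Rel1 = {C1, C2, C3} nor all of Rel2 = {C2, C4}, so the common attributes are not a superkey of either fragment. The join is lossy.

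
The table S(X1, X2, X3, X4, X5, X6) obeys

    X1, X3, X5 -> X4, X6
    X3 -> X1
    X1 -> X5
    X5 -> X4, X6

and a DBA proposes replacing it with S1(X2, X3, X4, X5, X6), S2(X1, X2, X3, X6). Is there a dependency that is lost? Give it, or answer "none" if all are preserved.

Check X1 → X5: no single fragment contains all of {X1, X5}, and the restricted closure of {X1} across the fragments never reaches {X5}.
X1, X3, X5 → X4, X6 is preserved.
X3 → X1 is preserved.
X5 → X4, X6 is preserved.

X1 -> X5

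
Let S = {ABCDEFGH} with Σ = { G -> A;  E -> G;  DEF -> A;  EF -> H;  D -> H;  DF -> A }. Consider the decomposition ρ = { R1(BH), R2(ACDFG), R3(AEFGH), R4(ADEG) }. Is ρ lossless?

No

Chase test. Columns are ABCDEFGH; row i has aⱼ where attribute j ∈ Ri, else bᵢⱼ.
Initial tableau (one row per fragment):
  row 1: b11 a2 b13 b14 b15 b16 b17 a8
  row 2: a1 b22 a3 a4 b25 a6 a7 b28
  row 3: a1 b32 b33 b34 a5 a6 a7 a8
  row 4: a1 b42 b43 a4 a5 b46 a7 b48
Rows 2 and 4 agree on D; apply D→H and equate their H entries.
No row becomes fully distinguished — the join is lossy.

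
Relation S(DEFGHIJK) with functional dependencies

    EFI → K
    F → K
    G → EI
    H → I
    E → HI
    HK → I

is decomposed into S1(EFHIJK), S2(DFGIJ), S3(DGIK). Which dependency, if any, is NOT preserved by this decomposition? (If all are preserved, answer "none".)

G → EI

Check G → EI: no single fragment contains all of {EGI}, and the restricted closure of {G} across the fragments never reaches {EI}.
EFI → K is preserved.
F → K is preserved.
H → I is preserved.
E → HI is preserved.
HK → I is preserved.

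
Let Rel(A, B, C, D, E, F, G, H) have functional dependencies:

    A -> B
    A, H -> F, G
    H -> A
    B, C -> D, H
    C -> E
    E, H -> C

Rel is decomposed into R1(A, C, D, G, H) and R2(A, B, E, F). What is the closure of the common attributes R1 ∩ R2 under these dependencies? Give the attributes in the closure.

A, B

R1 ∩ R2 = {A}.
A → B applies, adding B
Closure: {A, B}.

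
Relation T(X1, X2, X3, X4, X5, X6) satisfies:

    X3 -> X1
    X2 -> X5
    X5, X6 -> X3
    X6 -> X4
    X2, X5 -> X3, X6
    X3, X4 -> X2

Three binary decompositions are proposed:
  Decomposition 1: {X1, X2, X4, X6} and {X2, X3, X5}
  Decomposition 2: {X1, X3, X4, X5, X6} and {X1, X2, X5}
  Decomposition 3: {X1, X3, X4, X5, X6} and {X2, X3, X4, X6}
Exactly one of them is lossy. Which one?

Decomposition 2

Decomposition 1: common = {X2}, closure = {X1, X2, X3, X4, X5, X6} → lossless.
Decomposition 2: common = {X1, X5}, closure = {X1, X5} → lossy.
Decomposition 3: common = {X3, X4, X6}, closure = {X1, X2, X3, X4, X5, X6} → lossless.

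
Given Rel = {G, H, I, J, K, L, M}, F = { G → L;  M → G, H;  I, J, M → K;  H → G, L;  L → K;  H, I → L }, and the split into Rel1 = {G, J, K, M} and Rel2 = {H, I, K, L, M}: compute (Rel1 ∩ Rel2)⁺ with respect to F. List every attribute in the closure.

Rel1 ∩ Rel2 = {K, M}.
M → G, H applies, adding G, H
H → G, L applies, adding L
Closure: {G, H, K, L, M}.

G, H, K, L, M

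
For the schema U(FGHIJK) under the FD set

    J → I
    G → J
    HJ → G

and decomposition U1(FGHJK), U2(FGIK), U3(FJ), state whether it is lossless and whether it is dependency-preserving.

Lossless test (chase): Rows 1 and 3 agree on J; apply J→I and equate their I entries. Rows 1 and 2 agree on G; apply G→J and equate their J entries. Rows 1 and 2 agree on J; apply J→I and equate their I entries. Row 1 is now all distinguished symbols — the join is lossless.
Dependency preservation: the restricted closure of {J} across the fragments never reaches {I}, so J → I cannot be enforced without a join — not preserved.

lossless but not dependency-preserving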